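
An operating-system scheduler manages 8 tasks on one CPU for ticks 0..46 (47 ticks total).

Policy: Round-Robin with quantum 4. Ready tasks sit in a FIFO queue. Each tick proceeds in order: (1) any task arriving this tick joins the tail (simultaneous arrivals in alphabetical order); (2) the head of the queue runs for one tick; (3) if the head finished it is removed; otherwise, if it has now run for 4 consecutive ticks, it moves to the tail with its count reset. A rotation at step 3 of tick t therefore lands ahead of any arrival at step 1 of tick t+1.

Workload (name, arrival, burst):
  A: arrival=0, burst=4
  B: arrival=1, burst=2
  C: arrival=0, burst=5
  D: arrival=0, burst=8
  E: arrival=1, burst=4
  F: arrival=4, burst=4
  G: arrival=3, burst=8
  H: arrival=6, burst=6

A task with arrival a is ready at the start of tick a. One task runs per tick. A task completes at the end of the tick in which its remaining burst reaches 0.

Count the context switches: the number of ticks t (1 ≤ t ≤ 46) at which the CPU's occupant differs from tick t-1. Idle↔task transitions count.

context switches = 12

t=0: queue=[A,C,D] q_used=0 → run A
t=1: queue=[A,C,D,B,E] q_used=1 → run A
t=2: queue=[A,C,D,B,E] q_used=2 → run A
t=3: queue=[A,C,D,B,E,G] q_used=3 → run A
t=4: queue=[C,D,B,E,G,F] q_used=0 → run C
t=5: queue=[C,D,B,E,G,F] q_used=1 → run C
t=6: queue=[C,D,B,E,G,F,H] q_used=2 → run C
t=7: queue=[C,D,B,E,G,F,H] q_used=3 → run C
t=8: queue=[D,B,E,G,F,H,C] q_used=0 → run D
t=9: queue=[D,B,E,G,F,H,C] q_used=1 → run D
t=10: queue=[D,B,E,G,F,H,C] q_used=2 → run D
t=11: queue=[D,B,E,G,F,H,C] q_used=3 → run D
t=12: queue=[B,E,G,F,H,C,D] q_used=0 → run B
t=13: queue=[B,E,G,F,H,C,D] q_used=1 → run B
t=14: queue=[E,G,F,H,C,D] q_used=0 → run E
t=15: queue=[E,G,F,H,C,D] q_used=1 → run E
t=16: queue=[E,G,F,H,C,D] q_used=2 → run E
t=17: queue=[E,G,F,H,C,D] q_used=3 → run E
t=18: queue=[G,F,H,C,D] q_used=0 → run G
t=19: queue=[G,F,H,C,D] q_used=1 → run G
t=20: queue=[G,F,H,C,D] q_used=2 → run G
t=21: queue=[G,F,H,C,D] q_used=3 → run G
t=22: queue=[F,H,C,D,G] q_used=0 → run F
t=23: queue=[F,H,C,D,G] q_used=1 → run F
t=24: queue=[F,H,C,D,G] q_used=2 → run F
t=25: queue=[F,H,C,D,G] q_used=3 → run F
t=26: queue=[H,C,D,G] q_used=0 → run H
t=27: queue=[H,C,D,G] q_used=1 → run H
t=28: queue=[H,C,D,G] q_used=2 → run H
t=29: queue=[H,C,D,G] q_used=3 → run H
t=30: queue=[C,D,G,H] q_used=0 → run C
t=31: queue=[D,G,H] q_used=0 → run D
t=32: queue=[D,G,H] q_used=1 → run D
t=33: queue=[D,G,H] q_used=2 → run D
t=34: queue=[D,G,H] q_used=3 → run D
t=35: queue=[G,H] q_used=0 → run G
t=36: queue=[G,H] q_used=1 → run G
t=37: queue=[G,H] q_used=2 → run G
t=38: queue=[G,H] q_used=3 → run G
t=39: queue=[H] q_used=0 → run H
t=40: queue=[H] q_used=1 → run H
t=41: (idle)
t=42: (idle)
t=43: (idle)
t=44: (idle)
t=45: (idle)
t=46: (idle)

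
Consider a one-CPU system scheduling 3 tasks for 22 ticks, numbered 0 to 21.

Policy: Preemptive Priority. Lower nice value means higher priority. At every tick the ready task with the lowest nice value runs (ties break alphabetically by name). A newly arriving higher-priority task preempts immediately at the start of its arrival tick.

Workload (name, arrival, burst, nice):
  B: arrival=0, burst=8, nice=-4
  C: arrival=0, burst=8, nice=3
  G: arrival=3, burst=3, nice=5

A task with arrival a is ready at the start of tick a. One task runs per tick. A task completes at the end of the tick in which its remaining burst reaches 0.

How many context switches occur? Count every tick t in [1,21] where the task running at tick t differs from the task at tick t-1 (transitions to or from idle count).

context switches = 3

t=0: ready={B,C} → run B
t=1: ready={B,C} → run B
t=2: ready={B,C} → run B
t=3: ready={B,C,G} → run B
t=4: ready={B,C,G} → run B
t=5: ready={B,C,G} → run B
t=6: ready={B,C,G} → run B
t=7: ready={B,C,G} → run B
t=8: ready={C,G} → run C
t=9: ready={C,G} → run C
t=10: ready={C,G} → run C
t=11: ready={C,G} → run C
t=12: ready={C,G} → run C
t=13: ready={C,G} → run C
t=14: ready={C,G} → run C
t=15: ready={C,G} → run C
t=16: ready={G} → run G
t=17: ready={G} → run G
t=18: ready={G} → run G
t=19: (idle)
t=20: (idle)
t=21: (idle)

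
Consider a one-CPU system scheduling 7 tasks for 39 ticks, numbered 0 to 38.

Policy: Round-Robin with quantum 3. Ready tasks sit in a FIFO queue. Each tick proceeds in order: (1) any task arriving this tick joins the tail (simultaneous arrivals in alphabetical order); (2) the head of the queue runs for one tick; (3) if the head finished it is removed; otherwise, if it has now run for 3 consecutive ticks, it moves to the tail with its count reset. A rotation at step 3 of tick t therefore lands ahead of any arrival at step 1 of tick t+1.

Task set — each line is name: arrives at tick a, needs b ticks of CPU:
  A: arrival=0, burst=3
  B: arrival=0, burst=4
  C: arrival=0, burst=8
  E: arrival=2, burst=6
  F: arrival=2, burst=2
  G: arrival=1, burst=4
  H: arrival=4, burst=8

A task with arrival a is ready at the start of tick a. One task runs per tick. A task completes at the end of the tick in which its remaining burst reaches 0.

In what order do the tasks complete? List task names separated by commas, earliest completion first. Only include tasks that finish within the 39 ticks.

t=0: queue=[A,B,C] q_used=0 → run A
t=1: queue=[A,B,C,G] q_used=1 → run A
t=2: queue=[A,B,C,G,E,F] q_used=2 → run A
t=3: queue=[B,C,G,E,F] q_used=0 → run B
t=4: queue=[B,C,G,E,F,H] q_used=1 → run B
t=5: queue=[B,C,G,E,F,H] q_used=2 → run B
t=6: queue=[C,G,E,F,H,B] q_used=0 → run C
t=7: queue=[C,G,E,F,H,B] q_used=1 → run C
t=8: queue=[C,G,E,F,H,B] q_used=2 → run C
t=9: queue=[G,E,F,H,B,C] q_used=0 → run G
t=10: queue=[G,E,F,H,B,C] q_used=1 → run G
t=11: queue=[G,E,F,H,B,C] q_used=2 → run G
t=12: queue=[E,F,H,B,C,G] q_used=0 → run E
t=13: queue=[E,F,H,B,C,G] q_used=1 → run E
t=14: queue=[E,F,H,B,C,G] q_used=2 → run E
t=15: queue=[F,H,B,C,G,E] q_used=0 → run F
t=16: queue=[F,H,B,C,G,E] q_used=1 → run F
t=17: queue=[H,B,C,G,E] q_used=0 → run H
t=18: queue=[H,B,C,G,E] q_used=1 → run H
t=19: queue=[H,B,C,G,E] q_used=2 → run H
t=20: queue=[B,C,G,E,H] q_used=0 → run B
t=21: queue=[C,G,E,H] q_used=0 → run C
t=22: queue=[C,G,E,H] q_used=1 → run C
t=23: queue=[C,G,E,H] q_used=2 → run C
t=24: queue=[G,E,H,C] q_used=0 → run G
t=25: queue=[E,H,C] q_used=0 → run E
t=26: queue=[E,H,C] q_used=1 → run E
t=27: queue=[E,H,C] q_used=2 → run E
t=28: queue=[H,C] q_used=0 → run H
t=29: queue=[H,C] q_used=1 → run H
t=30: queue=[H,C] q_used=2 → run H
t=31: queue=[C,H] q_used=0 → run C
t=32: queue=[C,H] q_used=1 → run C
t=33: queue=[H] q_used=0 → run H
t=34: queue=[H] q_used=1 → run H
t=35: (idle)
t=36: (idle)
t=37: (idle)
t=38: (idle)

completion order = A, F, B, G, E, C, H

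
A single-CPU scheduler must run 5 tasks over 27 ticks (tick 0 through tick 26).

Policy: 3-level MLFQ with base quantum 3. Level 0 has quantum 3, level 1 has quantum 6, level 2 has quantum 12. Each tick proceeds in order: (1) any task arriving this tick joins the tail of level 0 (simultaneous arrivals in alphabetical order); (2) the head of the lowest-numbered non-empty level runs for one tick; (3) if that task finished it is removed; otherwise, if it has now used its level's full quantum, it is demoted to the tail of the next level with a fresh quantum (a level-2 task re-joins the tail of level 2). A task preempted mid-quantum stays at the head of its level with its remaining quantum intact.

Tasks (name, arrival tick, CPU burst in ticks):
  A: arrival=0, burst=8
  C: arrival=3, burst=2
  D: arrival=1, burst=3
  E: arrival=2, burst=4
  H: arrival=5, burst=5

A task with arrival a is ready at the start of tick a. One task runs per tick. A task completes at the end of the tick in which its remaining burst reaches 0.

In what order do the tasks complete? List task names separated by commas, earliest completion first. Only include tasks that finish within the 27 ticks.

completion order = D, C, A, E, H

t=0: L0/L1/L2 = A/-/- → run A
t=1: L0/L1/L2 = AD/-/- → run A
t=2: L0/L1/L2 = ADE/-/- → run A
t=3: L0/L1/L2 = DEC/A/- → run D
t=4: L0/L1/L2 = DEC/A/- → run D
t=5: L0/L1/L2 = DECH/A/- → run D
t=6: L0/L1/L2 = ECH/A/- → run E
t=7: L0/L1/L2 = ECH/A/- → run E
t=8: L0/L1/L2 = ECH/A/- → run E
t=9: L0/L1/L2 = CH/AE/- → run C
t=10: L0/L1/L2 = CH/AE/- → run C
t=11: L0/L1/L2 = H/AE/- → run H
t=12: L0/L1/L2 = H/AE/- → run H
t=13: L0/L1/L2 = H/AE/- → run H
t=14: L0/L1/L2 = -/AEH/- → run A
t=15: L0/L1/L2 = -/AEH/- → run A
t=16: L0/L1/L2 = -/AEH/- → run A
t=17: L0/L1/L2 = -/AEH/- → run A
t=18: L0/L1/L2 = -/AEH/- → run A
t=19: L0/L1/L2 = -/EH/- → run E
t=20: L0/L1/L2 = -/H/- → run H
t=21: L0/L1/L2 = -/H/- → run H
t=22: (idle)
t=23: (idle)
t=24: (idle)
t=25: (idle)
t=26: (idle)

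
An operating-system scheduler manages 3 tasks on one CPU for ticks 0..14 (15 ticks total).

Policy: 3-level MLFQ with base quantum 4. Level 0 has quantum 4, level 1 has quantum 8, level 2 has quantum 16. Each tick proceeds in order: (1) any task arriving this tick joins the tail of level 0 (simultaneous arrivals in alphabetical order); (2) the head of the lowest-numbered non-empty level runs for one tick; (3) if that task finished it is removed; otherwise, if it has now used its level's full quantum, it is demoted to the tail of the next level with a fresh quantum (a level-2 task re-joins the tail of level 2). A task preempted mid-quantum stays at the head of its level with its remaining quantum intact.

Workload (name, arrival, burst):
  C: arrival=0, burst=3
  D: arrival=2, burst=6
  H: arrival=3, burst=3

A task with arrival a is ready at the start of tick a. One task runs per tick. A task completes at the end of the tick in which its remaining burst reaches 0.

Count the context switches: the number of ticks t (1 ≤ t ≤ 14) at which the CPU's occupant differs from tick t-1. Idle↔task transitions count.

t=0: L0/L1/L2 = C/-/- → run C
t=1: L0/L1/L2 = C/-/- → run C
t=2: L0/L1/L2 = CD/-/- → run C
t=3: L0/L1/L2 = DH/-/- → run D
t=4: L0/L1/L2 = DH/-/- → run D
t=5: L0/L1/L2 = DH/-/- → run D
t=6: L0/L1/L2 = DH/-/- → run D
t=7: L0/L1/L2 = H/D/- → run H
t=8: L0/L1/L2 = H/D/- → run H
t=9: L0/L1/L2 = H/D/- → run H
t=10: L0/L1/L2 = -/D/- → run D
t=11: L0/L1/L2 = -/D/- → run D
t=12: (idle)
t=13: (idle)
t=14: (idle)

context switches = 4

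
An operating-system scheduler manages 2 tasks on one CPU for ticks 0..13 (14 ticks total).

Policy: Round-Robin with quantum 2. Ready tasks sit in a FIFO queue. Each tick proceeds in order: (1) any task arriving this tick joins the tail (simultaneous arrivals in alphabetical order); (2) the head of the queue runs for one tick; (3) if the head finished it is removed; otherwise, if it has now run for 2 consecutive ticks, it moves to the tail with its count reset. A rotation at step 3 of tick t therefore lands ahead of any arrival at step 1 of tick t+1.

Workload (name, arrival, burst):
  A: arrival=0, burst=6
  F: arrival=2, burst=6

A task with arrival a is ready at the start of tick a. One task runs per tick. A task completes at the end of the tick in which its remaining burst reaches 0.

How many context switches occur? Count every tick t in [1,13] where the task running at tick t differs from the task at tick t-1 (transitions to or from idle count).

context switches = 4

t=0: queue=[A] q_used=0 → run A
t=1: queue=[A] q_used=1 → run A
t=2: queue=[A,F] q_used=0 → run A
t=3: queue=[A,F] q_used=1 → run A
t=4: queue=[F,A] q_used=0 → run F
t=5: queue=[F,A] q_used=1 → run F
t=6: queue=[A,F] q_used=0 → run A
t=7: queue=[A,F] q_used=1 → run A
t=8: queue=[F] q_used=0 → run F
t=9: queue=[F] q_used=1 → run F
t=10: queue=[F] q_used=0 → run F
t=11: queue=[F] q_used=1 → run F
t=12: (idle)
t=13: (idle)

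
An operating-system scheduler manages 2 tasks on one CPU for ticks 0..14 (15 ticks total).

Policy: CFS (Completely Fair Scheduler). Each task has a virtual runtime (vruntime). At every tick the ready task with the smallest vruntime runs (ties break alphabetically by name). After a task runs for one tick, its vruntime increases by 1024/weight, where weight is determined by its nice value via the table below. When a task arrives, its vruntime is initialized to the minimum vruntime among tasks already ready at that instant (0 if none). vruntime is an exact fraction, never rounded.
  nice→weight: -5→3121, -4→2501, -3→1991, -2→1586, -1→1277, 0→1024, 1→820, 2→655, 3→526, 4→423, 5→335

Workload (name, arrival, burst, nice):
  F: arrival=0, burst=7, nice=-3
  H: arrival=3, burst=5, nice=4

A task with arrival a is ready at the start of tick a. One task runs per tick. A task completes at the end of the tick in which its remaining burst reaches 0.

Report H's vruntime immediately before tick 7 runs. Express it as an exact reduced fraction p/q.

t=0: vr[F=0] → run F
t=1: vr[F=1024/1991] → run F
t=2: vr[F=2048/1991] → run F
t=3: vr[F=3072/1991 H=3072/1991] → run F
t=4: vr[F=4096/1991 H=3072/1991] → run H
t=5: vr[F=4096/1991 H=3338240/842193] → run F
t=6: vr[F=5120/1991 H=3338240/842193] → run F
t=7: vr[F=6144/1991 H=3338240/842193] → run F
t=8: vr[H=3338240/842193] → run H
t=9: vr[H=5377024/842193] → run H
t=10: vr[H=2471936/280731] → run H
t=11: vr[H=9454592/842193] → run H
t=12: (idle)
t=13: (idle)
t=14: (idle)

vruntime(H, start of tick 7) = 3338240/842193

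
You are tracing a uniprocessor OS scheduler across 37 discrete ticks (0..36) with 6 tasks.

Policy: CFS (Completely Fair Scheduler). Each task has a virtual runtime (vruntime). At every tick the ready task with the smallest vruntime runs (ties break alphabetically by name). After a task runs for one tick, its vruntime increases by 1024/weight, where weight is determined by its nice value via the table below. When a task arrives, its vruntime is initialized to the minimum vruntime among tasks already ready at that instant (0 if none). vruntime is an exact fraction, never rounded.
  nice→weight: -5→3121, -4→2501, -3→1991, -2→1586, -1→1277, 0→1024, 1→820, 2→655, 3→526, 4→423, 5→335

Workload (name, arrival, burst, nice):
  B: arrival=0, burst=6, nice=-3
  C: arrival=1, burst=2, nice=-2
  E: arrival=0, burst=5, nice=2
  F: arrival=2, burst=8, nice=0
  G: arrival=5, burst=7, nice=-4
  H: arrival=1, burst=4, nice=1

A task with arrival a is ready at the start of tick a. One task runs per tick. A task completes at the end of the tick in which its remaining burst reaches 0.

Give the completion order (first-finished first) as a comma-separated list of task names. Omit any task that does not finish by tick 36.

completion order = C, B, G, H, E, F

t=0: vr[B=0 E=0] → run B
t=1: vr[B=1024/1991 C=0 E=0 H=0] → run C
t=2: vr[B=1024/1991 C=512/793 E=0 F=0 H=0] → run E
t=3: vr[B=1024/1991 C=512/793 E=1024/655 F=0 H=0] → run F
t=4: vr[B=1024/1991 C=512/793 E=1024/655 F=1 H=0] → run H
t=5: vr[B=1024/1991 C=512/793 E=1024/655 F=1 G=1024/1991 H=256/205] → run B
t=6: vr[B=2048/1991 C=512/793 E=1024/655 F=1 G=1024/1991 H=256/205] → run G
t=7: vr[B=2048/1991 C=512/793 E=1024/655 F=1 G=4599808/4979491 H=256/205] → run C
t=8: vr[B=2048/1991 E=1024/655 F=1 G=4599808/4979491 H=256/205] → run G
t=9: vr[B=2048/1991 E=1024/655 F=1 G=6638592/4979491 H=256/205] → run F
t=10: vr[B=2048/1991 E=1024/655 F=2 G=6638592/4979491 H=256/205] → run B
t=11: vr[B=3072/1991 E=1024/655 F=2 G=6638592/4979491 H=256/205] → run H
t=12: vr[B=3072/1991 E=1024/655 F=2 G=6638592/4979491 H=512/205] → run G
t=13: vr[B=3072/1991 E=1024/655 F=2 G=8677376/4979491 H=512/205] → run B
t=14: vr[B=4096/1991 E=1024/655 F=2 G=8677376/4979491 H=512/205] → run E
t=15: vr[B=4096/1991 E=2048/655 F=2 G=8677376/4979491 H=512/205] → run G
t=16: vr[B=4096/1991 E=2048/655 F=2 G=10716160/4979491 H=512/205] → run F
t=17: vr[B=4096/1991 E=2048/655 F=3 G=10716160/4979491 H=512/205] → run B
t=18: vr[B=5120/1991 E=2048/655 F=3 G=10716160/4979491 H=512/205] → run G
t=19: vr[B=5120/1991 E=2048/655 F=3 G=12754944/4979491 H=512/205] → run H
t=20: vr[B=5120/1991 E=2048/655 F=3 G=12754944/4979491 H=768/205] → run G
t=21: vr[B=5120/1991 E=2048/655 F=3 G=14793728/4979491 H=768/205] → run B
t=22: vr[E=2048/655 F=3 G=14793728/4979491 H=768/205] → run G
t=23: vr[E=2048/655 F=3 H=768/205] → run F
t=24: vr[E=2048/655 F=4 H=768/205] → run E
t=25: vr[E=3072/655 F=4 H=768/205] → run H
t=26: vr[E=3072/655 F=4] → run F
t=27: vr[E=3072/655 F=5] → run E
t=28: vr[E=4096/655 F=5] → run F
t=29: vr[E=4096/655 F=6] → run F
t=30: vr[E=4096/655 F=7] → run E
t=31: vr[F=7] → run F
t=32: (idle)
t=33: (idle)
t=34: (idle)
t=35: (idle)
t=36: (idle)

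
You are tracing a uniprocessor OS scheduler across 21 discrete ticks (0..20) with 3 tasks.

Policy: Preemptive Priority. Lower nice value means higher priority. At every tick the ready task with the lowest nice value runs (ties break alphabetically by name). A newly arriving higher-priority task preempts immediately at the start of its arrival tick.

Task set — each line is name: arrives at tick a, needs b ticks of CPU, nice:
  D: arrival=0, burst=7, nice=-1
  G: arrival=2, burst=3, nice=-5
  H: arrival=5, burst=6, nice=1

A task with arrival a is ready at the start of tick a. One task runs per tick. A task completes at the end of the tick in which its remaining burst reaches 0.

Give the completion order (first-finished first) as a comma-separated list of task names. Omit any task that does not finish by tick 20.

completion order = G, D, H

t=0: ready={D} → run D
t=1: ready={D} → run D
t=2: ready={D,G} → run G
t=3: ready={D,G} → run G
t=4: ready={D,G} → run G
t=5: ready={D,H} → run D
t=6: ready={D,H} → run D
t=7: ready={D,H} → run D
t=8: ready={D,H} → run D
t=9: ready={D,H} → run D
t=10: ready={H} → run H
t=11: ready={H} → run H
t=12: ready={H} → run H
t=13: ready={H} → run H
t=14: ready={H} → run H
t=15: ready={H} → run H
t=16: (idle)
t=17: (idle)
t=18: (idle)
t=19: (idle)
t=20: (idle)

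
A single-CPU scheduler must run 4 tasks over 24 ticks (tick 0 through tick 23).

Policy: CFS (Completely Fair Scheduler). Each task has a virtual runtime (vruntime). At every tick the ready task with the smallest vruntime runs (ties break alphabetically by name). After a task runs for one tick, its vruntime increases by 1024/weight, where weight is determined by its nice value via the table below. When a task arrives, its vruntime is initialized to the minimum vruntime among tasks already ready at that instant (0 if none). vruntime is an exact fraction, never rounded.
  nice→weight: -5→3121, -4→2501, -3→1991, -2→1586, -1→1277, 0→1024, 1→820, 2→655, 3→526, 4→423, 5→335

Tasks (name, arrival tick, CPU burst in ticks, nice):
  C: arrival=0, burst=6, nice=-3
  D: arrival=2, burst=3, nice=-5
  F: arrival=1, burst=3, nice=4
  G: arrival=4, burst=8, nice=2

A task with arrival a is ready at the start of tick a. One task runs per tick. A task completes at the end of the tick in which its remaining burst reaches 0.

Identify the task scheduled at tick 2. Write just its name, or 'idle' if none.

t=0: vr[C=0] → run C
t=1: vr[C=1024/1991 F=1024/1991] → run C
t=2: vr[C=2048/1991 D=1024/1991 F=1024/1991] → run D
t=3: vr[C=2048/1991 D=5234688/6213911 F=1024/1991] → run F
t=4: vr[C=2048/1991 D=5234688/6213911 F=2471936/842193 G=5234688/6213911] → run D
t=5: vr[C=2048/1991 D=7273472/6213911 F=2471936/842193 G=5234688/6213911] → run G
t=6: vr[C=2048/1991 D=7273472/6213911 F=2471936/842193 G=9791765504/4070111705] → run C
t=7: vr[C=3072/1991 D=7273472/6213911 F=2471936/842193 G=9791765504/4070111705] → run D
t=8: vr[C=3072/1991 F=2471936/842193 G=9791765504/4070111705] → run C
t=9: vr[C=4096/1991 F=2471936/842193 G=9791765504/4070111705] → run C
t=10: vr[C=5120/1991 F=2471936/842193 G=9791765504/4070111705] → run G
t=11: vr[C=5120/1991 F=2471936/842193 G=16154810368/4070111705] → run C
t=12: vr[F=2471936/842193 G=16154810368/4070111705] → run F
t=13: vr[F=4510720/842193 G=16154810368/4070111705] → run G
t=14: vr[F=4510720/842193 G=22517855232/4070111705] → run F
t=15: vr[G=22517855232/4070111705] → run G
t=16: vr[G=28880900096/4070111705] → run G
t=17: vr[G=7048788992/814022341] → run G
t=18: vr[G=41606989824/4070111705] → run G
t=19: vr[G=47970034688/4070111705] → run G
t=20: (idle)
t=21: (idle)
t=22: (idle)
t=23: (idle)

running at tick 2 = D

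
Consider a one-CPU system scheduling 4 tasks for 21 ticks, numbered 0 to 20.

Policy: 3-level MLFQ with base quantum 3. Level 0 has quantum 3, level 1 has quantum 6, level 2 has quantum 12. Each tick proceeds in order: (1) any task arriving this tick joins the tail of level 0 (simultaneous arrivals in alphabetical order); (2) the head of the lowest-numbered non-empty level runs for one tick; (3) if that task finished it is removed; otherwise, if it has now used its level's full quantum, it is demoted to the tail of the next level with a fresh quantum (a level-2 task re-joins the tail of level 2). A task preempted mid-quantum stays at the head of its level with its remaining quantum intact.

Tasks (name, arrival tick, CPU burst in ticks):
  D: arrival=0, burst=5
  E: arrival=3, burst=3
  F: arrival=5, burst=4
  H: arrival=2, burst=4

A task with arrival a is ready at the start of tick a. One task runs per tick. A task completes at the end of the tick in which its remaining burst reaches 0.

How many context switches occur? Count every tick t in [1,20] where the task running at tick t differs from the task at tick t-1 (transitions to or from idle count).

context switches = 7

t=0: L0/L1/L2 = D/-/- → run D
t=1: L0/L1/L2 = D/-/- → run D
t=2: L0/L1/L2 = DH/-/- → run D
t=3: L0/L1/L2 = HE/D/- → run H
t=4: L0/L1/L2 = HE/D/- → run H
t=5: L0/L1/L2 = HEF/D/- → run H
t=6: L0/L1/L2 = EF/DH/- → run E
t=7: L0/L1/L2 = EF/DH/- → run E
t=8: L0/L1/L2 = EF/DH/- → run E
t=9: L0/L1/L2 = F/DH/- → run F
t=10: L0/L1/L2 = F/DH/- → run F
t=11: L0/L1/L2 = F/DH/- → run F
t=12: L0/L1/L2 = -/DHF/- → run D
t=13: L0/L1/L2 = -/DHF/- → run D
t=14: L0/L1/L2 = -/HF/- → run H
t=15: L0/L1/L2 = -/F/- → run F
t=16: (idle)
t=17: (idle)
t=18: (idle)
t=19: (idle)
t=20: (idle)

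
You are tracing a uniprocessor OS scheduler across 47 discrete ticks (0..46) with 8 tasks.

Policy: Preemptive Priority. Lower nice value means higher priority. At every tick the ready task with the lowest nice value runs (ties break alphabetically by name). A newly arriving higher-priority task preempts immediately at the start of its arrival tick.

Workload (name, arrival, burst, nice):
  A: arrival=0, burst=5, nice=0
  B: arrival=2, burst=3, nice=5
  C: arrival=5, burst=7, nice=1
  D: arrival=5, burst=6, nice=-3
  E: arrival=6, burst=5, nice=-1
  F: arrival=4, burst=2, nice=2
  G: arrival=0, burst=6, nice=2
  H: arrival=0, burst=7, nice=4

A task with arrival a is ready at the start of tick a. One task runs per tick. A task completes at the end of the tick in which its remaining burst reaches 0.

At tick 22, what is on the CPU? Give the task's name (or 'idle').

t=0: ready={A,G,H} → run A
t=1: ready={A,G,H} → run A
t=2: ready={A,B,G,H} → run A
t=3: ready={A,B,G,H} → run A
t=4: ready={A,B,F,G,H} → run A
t=5: ready={B,C,D,F,G,H} → run D
t=6: ready={B,C,D,E,F,G,H} → run D
t=7: ready={B,C,D,E,F,G,H} → run D
t=8: ready={B,C,D,E,F,G,H} → run D
t=9: ready={B,C,D,E,F,G,H} → run D
t=10: ready={B,C,D,E,F,G,H} → run D
t=11: ready={B,C,E,F,G,H} → run E
t=12: ready={B,C,E,F,G,H} → run E
t=13: ready={B,C,E,F,G,H} → run E
t=14: ready={B,C,E,F,G,H} → run E
t=15: ready={B,C,E,F,G,H} → run E
t=16: ready={B,C,F,G,H} → run C
t=17: ready={B,C,F,G,H} → run C
t=18: ready={B,C,F,G,H} → run C
t=19: ready={B,C,F,G,H} → run C
t=20: ready={B,C,F,G,H} → run C
t=21: ready={B,C,F,G,H} → run C
t=22: ready={B,C,F,G,H} → run C
t=23: ready={B,F,G,H} → run F
t=24: ready={B,F,G,H} → run F
t=25: ready={B,G,H} → run G
t=26: ready={B,G,H} → run G
t=27: ready={B,G,H} → run G
t=28: ready={B,G,H} → run G
t=29: ready={B,G,H} → run G
t=30: ready={B,G,H} → run G
t=31: ready={B,H} → run H
t=32: ready={B,H} → run H
t=33: ready={B,H} → run H
t=34: ready={B,H} → run H
t=35: ready={B,H} → run H
t=36: ready={B,H} → run H
t=37: ready={B,H} → run H
t=38: ready={B} → run B
t=39: ready={B} → run B
t=40: ready={B} → run B
t=41: (idle)
t=42: (idle)
t=43: (idle)
t=44: (idle)
t=45: (idle)
t=46: (idle)

running at tick 22 = C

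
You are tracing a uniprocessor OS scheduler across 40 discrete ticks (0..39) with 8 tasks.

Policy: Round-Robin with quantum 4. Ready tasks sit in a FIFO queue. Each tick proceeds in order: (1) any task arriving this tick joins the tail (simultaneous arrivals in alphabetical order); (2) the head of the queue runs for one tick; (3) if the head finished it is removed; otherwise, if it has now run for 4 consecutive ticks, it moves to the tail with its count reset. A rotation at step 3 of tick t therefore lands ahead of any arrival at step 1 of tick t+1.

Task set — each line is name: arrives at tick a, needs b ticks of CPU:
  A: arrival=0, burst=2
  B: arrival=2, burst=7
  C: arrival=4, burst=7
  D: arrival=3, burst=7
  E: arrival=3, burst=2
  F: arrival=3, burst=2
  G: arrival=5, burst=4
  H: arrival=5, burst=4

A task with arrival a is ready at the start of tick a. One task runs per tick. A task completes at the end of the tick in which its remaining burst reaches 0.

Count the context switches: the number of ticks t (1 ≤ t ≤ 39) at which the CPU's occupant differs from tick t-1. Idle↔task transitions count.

context switches = 11

t=0: queue=[A] q_used=0 → run A
t=1: queue=[A] q_used=1 → run A
t=2: queue=[B] q_used=0 → run B
t=3: queue=[B,D,E,F] q_used=1 → run B
t=4: queue=[B,D,E,F,C] q_used=2 → run B
t=5: queue=[B,D,E,F,C,G,H] q_used=3 → run B
t=6: queue=[D,E,F,C,G,H,B] q_used=0 → run D
t=7: queue=[D,E,F,C,G,H,B] q_used=1 → run D
t=8: queue=[D,E,F,C,G,H,B] q_used=2 → run D
t=9: queue=[D,E,F,C,G,H,B] q_used=3 → run D
t=10: queue=[E,F,C,G,H,B,D] q_used=0 → run E
t=11: queue=[E,F,C,G,H,B,D] q_used=1 → run E
t=12: queue=[F,C,G,H,B,D] q_used=0 → run F
t=13: queue=[F,C,G,H,B,D] q_used=1 → run F
t=14: queue=[C,G,H,B,D] q_used=0 → run C
t=15: queue=[C,G,H,B,D] q_used=1 → run C
t=16: queue=[C,G,H,B,D] q_used=2 → run C
t=17: queue=[C,G,H,B,D] q_used=3 → run C
t=18: queue=[G,H,B,D,C] q_used=0 → run G
t=19: queue=[G,H,B,D,C] q_used=1 → run G
t=20: queue=[G,H,B,D,C] q_used=2 → run G
t=21: queue=[G,H,B,D,C] q_used=3 → run G
t=22: queue=[H,B,D,C] q_used=0 → run H
t=23: queue=[H,B,D,C] q_used=1 → run H
t=24: queue=[H,B,D,C] q_used=2 → run H
t=25: queue=[H,B,D,C] q_used=3 → run H
t=26: queue=[B,D,C] q_used=0 → run B
t=27: queue=[B,D,C] q_used=1 → run B
t=28: queue=[B,D,C] q_used=2 → run B
t=29: queue=[D,C] q_used=0 → run D
t=30: queue=[D,C] q_used=1 → run D
t=31: queue=[D,C] q_used=2 → run D
t=32: queue=[C] q_used=0 → run C
t=33: queue=[C] q_used=1 → run C
t=34: queue=[C] q_used=2 → run C
t=35: (idle)
t=36: (idle)
t=37: (idle)
t=38: (idle)
t=39: (idle)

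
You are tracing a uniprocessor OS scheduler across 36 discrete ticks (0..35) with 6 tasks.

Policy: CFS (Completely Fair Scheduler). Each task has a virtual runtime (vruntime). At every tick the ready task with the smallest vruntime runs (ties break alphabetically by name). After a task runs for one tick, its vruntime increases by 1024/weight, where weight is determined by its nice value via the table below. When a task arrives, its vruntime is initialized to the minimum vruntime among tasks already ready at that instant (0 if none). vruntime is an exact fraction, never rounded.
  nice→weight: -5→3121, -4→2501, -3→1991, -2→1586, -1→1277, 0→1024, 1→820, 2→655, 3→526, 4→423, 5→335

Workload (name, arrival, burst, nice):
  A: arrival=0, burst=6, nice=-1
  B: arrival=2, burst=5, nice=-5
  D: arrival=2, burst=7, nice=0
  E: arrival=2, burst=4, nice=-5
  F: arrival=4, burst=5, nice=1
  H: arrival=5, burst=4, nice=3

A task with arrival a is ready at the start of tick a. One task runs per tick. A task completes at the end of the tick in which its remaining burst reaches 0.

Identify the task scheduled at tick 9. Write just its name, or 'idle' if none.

running at tick 9 = E

t=0: vr[A=0] → run A
t=1: vr[A=1024/1277] → run A
t=2: vr[A=2048/1277 B=2048/1277 D=2048/1277 E=2048/1277] → run A
t=3: vr[A=3072/1277 B=2048/1277 D=2048/1277 E=2048/1277] → run B
t=4: vr[A=3072/1277 B=7699456/3985517 D=2048/1277 E=2048/1277 F=2048/1277] → run D
t=5: vr[A=3072/1277 B=7699456/3985517 D=3325/1277 E=2048/1277 F=2048/1277 H=2048/1277] → run E
t=6: vr[A=3072/1277 B=7699456/3985517 D=3325/1277 E=7699456/3985517 F=2048/1277 H=2048/1277] → run F
t=7: vr[A=3072/1277 B=7699456/3985517 D=3325/1277 E=7699456/3985517 F=746752/261785 H=2048/1277] → run H
t=8: vr[A=3072/1277 B=7699456/3985517 D=3325/1277 E=7699456/3985517 F=746752/261785 H=1192448/335851] → run B
t=9: vr[A=3072/1277 B=9007104/3985517 D=3325/1277 E=7699456/3985517 F=746752/261785 H=1192448/335851] → run E
t=10: vr[A=3072/1277 B=9007104/3985517 D=3325/1277 E=9007104/3985517 F=746752/261785 H=1192448/335851] → run B
t=11: vr[A=3072/1277 B=10314752/3985517 D=3325/1277 E=9007104/3985517 F=746752/261785 H=1192448/335851] → run E
t=12: vr[A=3072/1277 B=10314752/3985517 D=3325/1277 E=10314752/3985517 F=746752/261785 H=1192448/335851] → run A
t=13: vr[A=4096/1277 B=10314752/3985517 D=3325/1277 E=10314752/3985517 F=746752/261785 H=1192448/335851] → run B
t=14: vr[A=4096/1277 B=11622400/3985517 D=3325/1277 E=10314752/3985517 F=746752/261785 H=1192448/335851] → run E
t=15: vr[A=4096/1277 B=11622400/3985517 D=3325/1277 F=746752/261785 H=1192448/335851] → run D
t=16: vr[A=4096/1277 B=11622400/3985517 D=4602/1277 F=746752/261785 H=1192448/335851] → run F
t=17: vr[A=4096/1277 B=11622400/3985517 D=4602/1277 F=1073664/261785 H=1192448/335851] → run B
t=18: vr[A=4096/1277 D=4602/1277 F=1073664/261785 H=1192448/335851] → run A
t=19: vr[A=5120/1277 D=4602/1277 F=1073664/261785 H=1192448/335851] → run H
t=20: vr[A=5120/1277 D=4602/1277 F=1073664/261785 H=1846272/335851] → run D
t=21: vr[A=5120/1277 D=5879/1277 F=1073664/261785 H=1846272/335851] → run A
t=22: vr[D=5879/1277 F=1073664/261785 H=1846272/335851] → run F
t=23: vr[D=5879/1277 F=1400576/261785 H=1846272/335851] → run D
t=24: vr[D=7156/1277 F=1400576/261785 H=1846272/335851] → run F
t=25: vr[D=7156/1277 F=1727488/261785 H=1846272/335851] → run H
t=26: vr[D=7156/1277 F=1727488/261785 H=2500096/335851] → run D
t=27: vr[D=8433/1277 F=1727488/261785 H=2500096/335851] → run F
t=28: vr[D=8433/1277 H=2500096/335851] → run D
t=29: vr[D=9710/1277 H=2500096/335851] → run H
t=30: vr[D=9710/1277] → run D
t=31: (idle)
t=32: (idle)
t=33: (idle)
t=34: (idle)
t=35: (idle)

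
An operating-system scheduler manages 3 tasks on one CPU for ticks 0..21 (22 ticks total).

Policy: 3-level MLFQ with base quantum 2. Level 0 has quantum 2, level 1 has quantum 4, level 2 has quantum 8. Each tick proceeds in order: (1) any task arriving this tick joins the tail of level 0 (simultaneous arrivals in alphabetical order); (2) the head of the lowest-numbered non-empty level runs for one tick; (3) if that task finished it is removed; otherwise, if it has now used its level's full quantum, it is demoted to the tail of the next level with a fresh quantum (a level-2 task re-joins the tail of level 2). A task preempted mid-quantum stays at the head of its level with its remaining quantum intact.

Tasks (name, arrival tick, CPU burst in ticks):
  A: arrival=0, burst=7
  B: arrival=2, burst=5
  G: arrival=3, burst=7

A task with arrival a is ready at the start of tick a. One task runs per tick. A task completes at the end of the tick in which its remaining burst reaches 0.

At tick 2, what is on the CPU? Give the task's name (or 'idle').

running at tick 2 = B

t=0: L0/L1/L2 = A/-/- → run A
t=1: L0/L1/L2 = A/-/- → run A
t=2: L0/L1/L2 = B/A/- → run B
t=3: L0/L1/L2 = BG/A/- → run B
t=4: L0/L1/L2 = G/AB/- → run G
t=5: L0/L1/L2 = G/AB/- → run G
t=6: L0/L1/L2 = -/ABG/- → run A
t=7: L0/L1/L2 = -/ABG/- → run A
t=8: L0/L1/L2 = -/ABG/- → run A
t=9: L0/L1/L2 = -/ABG/- → run A
t=10: L0/L1/L2 = -/BG/A → run B
t=11: L0/L1/L2 = -/BG/A → run B
t=12: L0/L1/L2 = -/BG/A → run B
t=13: L0/L1/L2 = -/G/A → run G
t=14: L0/L1/L2 = -/G/A → run G
t=15: L0/L1/L2 = -/G/A → run G
t=16: L0/L1/L2 = -/G/A → run G
t=17: L0/L1/L2 = -/-/AG → run A
t=18: L0/L1/L2 = -/-/G → run G
t=19: (idle)
t=20: (idle)
t=21: (idle)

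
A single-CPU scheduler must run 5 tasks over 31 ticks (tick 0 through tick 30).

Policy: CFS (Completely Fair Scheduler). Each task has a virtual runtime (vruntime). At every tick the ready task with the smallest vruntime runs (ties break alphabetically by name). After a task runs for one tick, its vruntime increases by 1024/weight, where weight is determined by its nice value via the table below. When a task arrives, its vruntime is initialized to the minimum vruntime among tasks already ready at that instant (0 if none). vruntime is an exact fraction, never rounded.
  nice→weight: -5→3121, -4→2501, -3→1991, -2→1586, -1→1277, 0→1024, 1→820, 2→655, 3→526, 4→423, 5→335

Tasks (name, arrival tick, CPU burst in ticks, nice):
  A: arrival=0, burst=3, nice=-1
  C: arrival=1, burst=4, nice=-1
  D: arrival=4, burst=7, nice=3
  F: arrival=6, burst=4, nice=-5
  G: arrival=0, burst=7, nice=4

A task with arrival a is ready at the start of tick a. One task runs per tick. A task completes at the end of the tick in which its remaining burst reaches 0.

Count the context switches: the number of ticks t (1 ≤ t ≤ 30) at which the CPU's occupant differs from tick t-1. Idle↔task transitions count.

context switches = 22

t=0: vr[A=0 G=0] → run A
t=1: vr[A=1024/1277 C=0 G=0] → run C
t=2: vr[A=1024/1277 C=1024/1277 G=0] → run G
t=3: vr[A=1024/1277 C=1024/1277 G=1024/423] → run A
t=4: vr[A=2048/1277 C=1024/1277 D=1024/1277 G=1024/423] → run C
t=5: vr[A=2048/1277 C=2048/1277 D=1024/1277 G=1024/423] → run D
t=6: vr[A=2048/1277 C=2048/1277 D=923136/335851 F=2048/1277 G=1024/423] → run A
t=7: vr[C=2048/1277 D=923136/335851 F=2048/1277 G=1024/423] → run C
t=8: vr[C=3072/1277 D=923136/335851 F=2048/1277 G=1024/423] → run F
t=9: vr[C=3072/1277 D=923136/335851 F=7699456/3985517 G=1024/423] → run F
t=10: vr[C=3072/1277 D=923136/335851 F=9007104/3985517 G=1024/423] → run F
t=11: vr[C=3072/1277 D=923136/335851 F=10314752/3985517 G=1024/423] → run C
t=12: vr[D=923136/335851 F=10314752/3985517 G=1024/423] → run G
t=13: vr[D=923136/335851 F=10314752/3985517 G=2048/423] → run F
t=14: vr[D=923136/335851 G=2048/423] → run D
t=15: vr[D=1576960/335851 G=2048/423] → run D
t=16: vr[D=2230784/335851 G=2048/423] → run G
t=17: vr[D=2230784/335851 G=1024/141] → run D
t=18: vr[D=2884608/335851 G=1024/141] → run G
t=19: vr[D=2884608/335851 G=4096/423] → run D
t=20: vr[D=3538432/335851 G=4096/423] → run G
t=21: vr[D=3538432/335851 G=5120/423] → run D
t=22: vr[D=4192256/335851 G=5120/423] → run G
t=23: vr[D=4192256/335851 G=2048/141] → run D
t=24: vr[G=2048/141] → run G
t=25: (idle)
t=26: (idle)
t=27: (idle)
t=28: (idle)
t=29: (idle)
t=30: (idle)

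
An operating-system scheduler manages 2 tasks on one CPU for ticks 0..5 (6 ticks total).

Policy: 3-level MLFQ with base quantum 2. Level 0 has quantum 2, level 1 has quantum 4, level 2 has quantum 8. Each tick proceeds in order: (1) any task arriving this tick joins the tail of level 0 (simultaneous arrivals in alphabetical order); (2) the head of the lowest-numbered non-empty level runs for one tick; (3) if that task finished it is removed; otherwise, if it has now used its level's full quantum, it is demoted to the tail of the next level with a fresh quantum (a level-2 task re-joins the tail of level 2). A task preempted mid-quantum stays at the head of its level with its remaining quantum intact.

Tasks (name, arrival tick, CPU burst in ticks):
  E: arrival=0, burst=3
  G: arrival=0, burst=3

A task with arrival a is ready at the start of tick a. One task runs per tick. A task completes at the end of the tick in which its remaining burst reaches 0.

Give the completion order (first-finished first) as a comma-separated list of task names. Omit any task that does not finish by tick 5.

completion order = E, G

t=0: L0/L1/L2 = EG/-/- → run E
t=1: L0/L1/L2 = EG/-/- → run E
t=2: L0/L1/L2 = G/E/- → run G
t=3: L0/L1/L2 = G/E/- → run G
t=4: L0/L1/L2 = -/EG/- → run E
t=5: L0/L1/L2 = -/G/- → run G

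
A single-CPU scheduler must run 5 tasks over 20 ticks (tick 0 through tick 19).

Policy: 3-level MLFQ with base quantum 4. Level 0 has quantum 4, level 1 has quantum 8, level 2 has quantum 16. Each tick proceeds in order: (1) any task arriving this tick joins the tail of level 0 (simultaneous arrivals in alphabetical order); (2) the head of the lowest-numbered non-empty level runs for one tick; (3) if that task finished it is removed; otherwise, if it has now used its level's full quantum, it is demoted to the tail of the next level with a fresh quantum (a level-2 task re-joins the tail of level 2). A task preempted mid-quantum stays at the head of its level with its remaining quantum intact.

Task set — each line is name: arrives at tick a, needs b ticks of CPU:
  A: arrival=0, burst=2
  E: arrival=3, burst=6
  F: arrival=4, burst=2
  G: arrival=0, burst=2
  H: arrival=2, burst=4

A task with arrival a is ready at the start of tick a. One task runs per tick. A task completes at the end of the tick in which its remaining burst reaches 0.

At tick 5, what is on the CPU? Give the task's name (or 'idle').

t=0: L0/L1/L2 = AG/-/- → run A
t=1: L0/L1/L2 = AG/-/- → run A
t=2: L0/L1/L2 = GH/-/- → run G
t=3: L0/L1/L2 = GHE/-/- → run G
t=4: L0/L1/L2 = HEF/-/- → run H
t=5: L0/L1/L2 = HEF/-/- → run H
t=6: L0/L1/L2 = HEF/-/- → run H
t=7: L0/L1/L2 = HEF/-/- → run H
t=8: L0/L1/L2 = EF/-/- → run E
t=9: L0/L1/L2 = EF/-/- → run E
t=10: L0/L1/L2 = EF/-/- → run E
t=11: L0/L1/L2 = EF/-/- → run E
t=12: L0/L1/L2 = F/E/- → run F
t=13: L0/L1/L2 = F/E/- → run F
t=14: L0/L1/L2 = -/E/- → run E
t=15: L0/L1/L2 = -/E/- → run E
t=16: (idle)
t=17: (idle)
t=18: (idle)
t=19: (idle)

running at tick 5 = H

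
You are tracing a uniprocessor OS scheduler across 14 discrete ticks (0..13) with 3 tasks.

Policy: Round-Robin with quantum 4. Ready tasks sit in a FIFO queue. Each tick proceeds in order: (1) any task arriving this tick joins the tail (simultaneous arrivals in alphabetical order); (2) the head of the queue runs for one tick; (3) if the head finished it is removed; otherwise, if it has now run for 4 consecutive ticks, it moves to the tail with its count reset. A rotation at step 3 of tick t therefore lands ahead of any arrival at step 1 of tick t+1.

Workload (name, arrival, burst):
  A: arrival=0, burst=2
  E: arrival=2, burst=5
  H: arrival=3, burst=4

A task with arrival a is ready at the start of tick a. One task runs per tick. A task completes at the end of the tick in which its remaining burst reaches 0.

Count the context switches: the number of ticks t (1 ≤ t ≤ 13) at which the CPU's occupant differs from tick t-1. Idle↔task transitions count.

t=0: queue=[A] q_used=0 → run A
t=1: queue=[A] q_used=1 → run A
t=2: queue=[E] q_used=0 → run E
t=3: queue=[E,H] q_used=1 → run E
t=4: queue=[E,H] q_used=2 → run E
t=5: queue=[E,H] q_used=3 → run E
t=6: queue=[H,E] q_used=0 → run H
t=7: queue=[H,E] q_used=1 → run H
t=8: queue=[H,E] q_used=2 → run H
t=9: queue=[H,E] q_used=3 → run H
t=10: queue=[E] q_used=0 → run E
t=11: (idle)
t=12: (idle)
t=13: (idle)

context switches = 4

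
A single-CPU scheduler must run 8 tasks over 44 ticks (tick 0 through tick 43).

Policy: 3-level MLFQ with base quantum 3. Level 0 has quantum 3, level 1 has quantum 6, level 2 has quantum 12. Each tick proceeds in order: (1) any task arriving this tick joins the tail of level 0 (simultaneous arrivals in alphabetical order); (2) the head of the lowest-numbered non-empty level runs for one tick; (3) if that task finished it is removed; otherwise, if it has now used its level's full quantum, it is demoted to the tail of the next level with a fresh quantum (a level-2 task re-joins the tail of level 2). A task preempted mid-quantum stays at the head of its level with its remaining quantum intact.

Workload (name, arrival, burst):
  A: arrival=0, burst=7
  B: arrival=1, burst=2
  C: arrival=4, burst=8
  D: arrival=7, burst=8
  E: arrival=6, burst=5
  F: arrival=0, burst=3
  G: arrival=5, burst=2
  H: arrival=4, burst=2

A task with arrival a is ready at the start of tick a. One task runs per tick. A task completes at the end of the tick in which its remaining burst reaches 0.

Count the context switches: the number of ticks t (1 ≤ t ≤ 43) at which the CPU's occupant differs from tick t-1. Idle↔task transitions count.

t=0: L0/L1/L2 = AF/-/- → run A
t=1: L0/L1/L2 = AFB/-/- → run A
t=2: L0/L1/L2 = AFB/-/- → run A
t=3: L0/L1/L2 = FB/A/- → run F
t=4: L0/L1/L2 = FBCH/A/- → run F
t=5: L0/L1/L2 = FBCHG/A/- → run F
t=6: L0/L1/L2 = BCHGE/A/- → run B
t=7: L0/L1/L2 = BCHGED/A/- → run B
t=8: L0/L1/L2 = CHGED/A/- → run C
t=9: L0/L1/L2 = CHGED/A/- → run C
t=10: L0/L1/L2 = CHGED/A/- → run C
t=11: L0/L1/L2 = HGED/AC/- → run H
t=12: L0/L1/L2 = HGED/AC/- → run H
t=13: L0/L1/L2 = GED/AC/- → run G
t=14: L0/L1/L2 = GED/AC/- → run G
t=15: L0/L1/L2 = ED/AC/- → run E
t=16: L0/L1/L2 = ED/AC/- → run E
t=17: L0/L1/L2 = ED/AC/- → run E
t=18: L0/L1/L2 = D/ACE/- → run D
t=19: L0/L1/L2 = D/ACE/- → run D
t=20: L0/L1/L2 = D/ACE/- → run D
t=21: L0/L1/L2 = -/ACED/- → run A
t=22: L0/L1/L2 = -/ACED/- → run A
t=23: L0/L1/L2 = -/ACED/- → run A
t=24: L0/L1/L2 = -/ACED/- → run A
t=25: L0/L1/L2 = -/CED/- → run C
t=26: L0/L1/L2 = -/CED/- → run C
t=27: L0/L1/L2 = -/CED/- → run C
t=28: L0/L1/L2 = -/CED/- → run C
t=29: L0/L1/L2 = -/CED/- → run C
t=30: L0/L1/L2 = -/ED/- → run E
t=31: L0/L1/L2 = -/ED/- → run E
t=32: L0/L1/L2 = -/D/- → run D
t=33: L0/L1/L2 = -/D/- → run D
t=34: L0/L1/L2 = -/D/- → run D
t=35: L0/L1/L2 = -/D/- → run D
t=36: L0/L1/L2 = -/D/- → run D
t=37: (idle)
t=38: (idle)
t=39: (idle)
t=40: (idle)
t=41: (idle)
t=42: (idle)
t=43: (idle)

context switches = 12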